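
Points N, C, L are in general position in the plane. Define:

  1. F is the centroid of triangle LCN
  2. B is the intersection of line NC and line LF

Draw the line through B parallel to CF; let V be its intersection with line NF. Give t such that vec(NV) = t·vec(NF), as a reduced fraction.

t = 1/2

Set N = (0, 0), C = (1, 0), L = (0, 1); any affine frame gives the same invariant.
1. F is the centroid of triangle LCN ⇒ F = (1/3, 1/3)
2. B is the intersection of line NC and line LF ⇒ B = (1/2, 0)
through B parallel to CF: direction (-2/3, 1/3); meets NF at V = (1/6, 1/6)
V = N + t·(F−N) with t = 1/2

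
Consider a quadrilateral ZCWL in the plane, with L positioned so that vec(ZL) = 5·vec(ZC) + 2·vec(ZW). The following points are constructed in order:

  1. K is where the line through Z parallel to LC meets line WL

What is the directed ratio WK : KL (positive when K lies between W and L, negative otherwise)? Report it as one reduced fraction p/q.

WK:KL = 2

Assign Z = (0, 0), C = (1, 0), W = (0, 1), L = (5, 2) — the answer is frame-independent, so this choice is without loss of generality.
1. K is where the line through Z parallel to LC meets line WL ⇒ K = (10/3, 5/3)
K = W + t·(L−W) with t = 2/3, so WK:KL = t:(1−t) = 2/3:1/3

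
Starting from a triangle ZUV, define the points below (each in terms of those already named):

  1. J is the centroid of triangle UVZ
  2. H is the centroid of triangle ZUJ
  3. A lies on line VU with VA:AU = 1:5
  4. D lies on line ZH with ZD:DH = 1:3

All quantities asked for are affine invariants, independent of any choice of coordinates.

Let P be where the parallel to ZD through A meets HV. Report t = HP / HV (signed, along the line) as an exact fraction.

Assign Z = (0, 0), U = (1, 0), V = (0, 1) — the answer is frame-independent, so this choice is without loss of generality.
1. J is the centroid of triangle UVZ ⇒ J = (1/3, 1/3)
2. H is the centroid of triangle ZUJ ⇒ H = (4/9, 1/9)
3. A lies on line VU with VA:AU = 1:5 ⇒ A = (1/6, 5/6)
4. D lies on line ZH with ZD:DH = 1:3 ⇒ D = (1/9, 1/36)
through A parallel to ZD: direction (1/9, 1/36); meets HV at P = (5/54, 22/27)
P = H + t·(V−H) with t = 19/24

t = 19/24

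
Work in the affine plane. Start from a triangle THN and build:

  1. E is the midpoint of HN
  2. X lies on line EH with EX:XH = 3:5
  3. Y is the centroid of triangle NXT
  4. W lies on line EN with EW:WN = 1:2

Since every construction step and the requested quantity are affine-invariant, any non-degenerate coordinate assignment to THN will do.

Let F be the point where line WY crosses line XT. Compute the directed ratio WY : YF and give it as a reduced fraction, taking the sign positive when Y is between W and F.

WY:YF = 6/11

Choose coordinates T = (0, 0), H = (1, 0), N = (0, 1).
1. E is the midpoint of HN ⇒ E = (1/2, 1/2)
2. X lies on line EH with EX:XH = 3:5 ⇒ X = (11/16, 5/16)
3. Y is the centroid of triangle NXT ⇒ Y = (11/48, 7/16)
4. W lies on line EN with EW:WN = 1:2 ⇒ W = (1/3, 2/3)
line WY meets XT at F = (11/288, 5/288)
Y = W + t·(F−W) with t = 6/17, so WY:YF = 6/17:11/17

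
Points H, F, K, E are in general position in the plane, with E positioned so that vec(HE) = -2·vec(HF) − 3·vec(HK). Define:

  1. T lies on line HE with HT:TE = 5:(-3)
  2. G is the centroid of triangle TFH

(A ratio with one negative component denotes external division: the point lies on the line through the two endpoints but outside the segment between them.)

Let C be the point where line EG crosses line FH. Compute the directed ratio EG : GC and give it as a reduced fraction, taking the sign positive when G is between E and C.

Assign H = (0, 0), F = (1, 0), K = (0, 1), E = (-2, -3) — the answer is frame-independent, so this choice is without loss of generality.
1. T lies on line HE with HT:TE = 5:(-3) ⇒ T = (-5, -15/2)
2. G is the centroid of triangle TFH ⇒ G = (-4/3, -5/2)
line EG meets FH at C = (2, 0)
G = E + t·(C−E) with t = 1/6, so EG:GC = 1/6:5/6

EG:GC = 1/5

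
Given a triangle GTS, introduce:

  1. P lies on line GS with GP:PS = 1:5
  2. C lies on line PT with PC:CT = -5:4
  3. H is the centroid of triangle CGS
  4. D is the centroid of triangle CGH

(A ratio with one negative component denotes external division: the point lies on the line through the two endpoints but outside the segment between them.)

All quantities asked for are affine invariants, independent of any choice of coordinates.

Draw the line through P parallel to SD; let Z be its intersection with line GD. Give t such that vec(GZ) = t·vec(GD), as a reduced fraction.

Set G = (0, 0), T = (1, 0), S = (0, 1); any affine frame gives the same invariant.
1. P lies on line GS with GP:PS = 1:5 ⇒ P = (0, 1/6)
2. C lies on line PT with PC:CT = -5:4 ⇒ C = (5, -2/3)
3. H is the centroid of triangle CGS ⇒ H = (5/3, 1/9)
4. D is the centroid of triangle CGH ⇒ D = (20/9, -5/27)
through P parallel to SD: direction (20/9, -32/27); meets GD at Z = (10/27, -5/162)
Z = G + t·(D−G) with t = 1/6

t = 1/6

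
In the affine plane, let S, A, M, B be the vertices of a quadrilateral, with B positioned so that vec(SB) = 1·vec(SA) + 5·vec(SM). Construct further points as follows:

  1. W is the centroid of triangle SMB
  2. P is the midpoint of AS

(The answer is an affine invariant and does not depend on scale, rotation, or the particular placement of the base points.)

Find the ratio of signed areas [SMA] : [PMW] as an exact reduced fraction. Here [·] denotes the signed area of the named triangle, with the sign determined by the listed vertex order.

[SMA]:[PMW] = 6/5

Set S = (0, 0), A = (1, 0), M = (0, 1), B = (1, 5); any affine frame gives the same invariant.
1. W is the centroid of triangle SMB ⇒ W = (1/3, 2)
2. P is the midpoint of AS ⇒ P = (1/2, 0)
2·[SMA] = -1, 2·[PMW] = -5/6
[SMA]:[PMW] = -1:-5/6 = 6/5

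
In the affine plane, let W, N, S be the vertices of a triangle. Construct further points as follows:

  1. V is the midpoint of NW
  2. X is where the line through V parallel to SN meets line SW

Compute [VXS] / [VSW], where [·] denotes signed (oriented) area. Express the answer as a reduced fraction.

Assign W = (0, 0), N = (1, 0), S = (0, 1) — the answer is frame-independent, so this choice is without loss of generality.
1. V is the midpoint of NW ⇒ V = (1/2, 0)
2. X is where the line through V parallel to SN meets line SW ⇒ X = (0, 1/2)
2·[VXS] = -1/4, 2·[VSW] = 1/2
[VXS]:[VSW] = -1/4:1/2 = -1/2

[VXS]:[VSW] = -1/2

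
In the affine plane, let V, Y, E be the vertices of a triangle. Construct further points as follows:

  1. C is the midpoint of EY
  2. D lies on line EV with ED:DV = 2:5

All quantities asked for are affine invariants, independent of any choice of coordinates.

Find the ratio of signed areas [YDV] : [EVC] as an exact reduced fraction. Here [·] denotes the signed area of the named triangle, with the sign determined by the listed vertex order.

[YDV]:[EVC] = 10/7

Set V = (0, 0), Y = (1, 0), E = (0, 1); any affine frame gives the same invariant.
1. C is the midpoint of EY ⇒ C = (1/2, 1/2)
2. D lies on line EV with ED:DV = 2:5 ⇒ D = (0, 5/7)
2·[YDV] = 5/7, 2·[EVC] = 1/2
[YDV]:[EVC] = 5/7:1/2 = 10/7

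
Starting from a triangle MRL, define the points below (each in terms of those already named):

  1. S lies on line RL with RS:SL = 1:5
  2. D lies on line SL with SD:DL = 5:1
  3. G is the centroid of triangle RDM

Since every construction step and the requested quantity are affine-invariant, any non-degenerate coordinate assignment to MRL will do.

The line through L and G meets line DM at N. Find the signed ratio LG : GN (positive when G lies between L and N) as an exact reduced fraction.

LG:GN = -46/31

Work in coordinates with M = (0, 0), R = (1, 0), L = (0, 1).
1. S lies on line RL with RS:SL = 1:5 ⇒ S = (5/6, 1/6)
2. D lies on line SL with SD:DL = 5:1 ⇒ D = (5/36, 31/36)
3. G is the centroid of triangle RDM ⇒ G = (41/108, 31/108)
line LG meets DM at N = (205/1656, 1271/1656)
G = L + t·(N−L) with t = 46/15, so LG:GN = 46/15:-31/15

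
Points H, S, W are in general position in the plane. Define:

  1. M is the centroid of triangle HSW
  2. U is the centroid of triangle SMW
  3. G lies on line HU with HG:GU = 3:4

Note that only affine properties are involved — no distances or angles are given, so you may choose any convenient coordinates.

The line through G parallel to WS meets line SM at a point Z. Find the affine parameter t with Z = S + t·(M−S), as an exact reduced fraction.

Choose coordinates H = (0, 0), S = (1, 0), W = (0, 1).
1. M is the centroid of triangle HSW ⇒ M = (1/3, 1/3)
2. U is the centroid of triangle SMW ⇒ U = (4/9, 4/9)
3. G lies on line HU with HG:GU = 3:4 ⇒ G = (4/21, 4/21)
through G parallel to WS: direction (1, -1); meets SM at Z = (-5/21, 13/21)
Z = S + t·(M−S) with t = 13/7

t = 13/7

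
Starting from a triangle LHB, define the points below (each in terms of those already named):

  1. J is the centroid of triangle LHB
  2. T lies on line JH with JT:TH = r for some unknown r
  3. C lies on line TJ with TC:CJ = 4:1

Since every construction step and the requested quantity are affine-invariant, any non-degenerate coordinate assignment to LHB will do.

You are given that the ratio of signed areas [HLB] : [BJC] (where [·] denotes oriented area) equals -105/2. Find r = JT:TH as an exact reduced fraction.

r = 2/5

Assign L = (0, 0), H = (1, 0), B = (0, 1) — the answer is frame-independent, so this choice is without loss of generality.
1. J is the centroid of triangle LHB ⇒ J = (1/3, 1/3)
2. With JT:TH = r, write λ = r/(r+1) so T = J + λ·(H−J); T is affine-linear in λ
3. C lies on line TJ with TC:CJ = 4:1 ⇒ C is an affine combination of earlier points and hence also affine-linear in λ
Every point depending on T is an affine combination of T and λ-independent points, so each such coordinate is linear in λ; the λ² term in each signed area is a multiple of (H−J)×(H−J) = 0, so 2·[HLB] and 2·[BJC] are each linear in λ. Evaluating at λ=0 and λ=1:
  2·[HLB] = -1,   2·[BJC] = 1/15·λ
So [HLB]:[BJC] = (-1) / (1/15·λ). Setting this equal to -105/2:
  -1 = -105/2·(1/15·λ)  ⇒  λ = 2/7
Then r = λ/(1−λ) = (2/7)/(5/7) = 2/5. Check: with r = 2/5, T = (11/21, 5/21) and [HLB]:[BJC] = -105/2 as required.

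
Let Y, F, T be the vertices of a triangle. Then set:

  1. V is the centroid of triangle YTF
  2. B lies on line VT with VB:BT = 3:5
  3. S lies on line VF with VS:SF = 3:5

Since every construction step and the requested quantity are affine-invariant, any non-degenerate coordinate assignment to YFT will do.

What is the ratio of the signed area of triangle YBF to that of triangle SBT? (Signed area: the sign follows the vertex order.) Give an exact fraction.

Choose coordinates Y = (0, 0), F = (1, 0), T = (0, 1).
1. V is the centroid of triangle YTF ⇒ V = (1/3, 1/3)
2. B lies on line VT with VB:BT = 3:5 ⇒ B = (5/24, 7/12)
3. S lies on line VF with VS:SF = 3:5 ⇒ S = (7/12, 5/24)
2·[YBF] = -7/12, 2·[SBT] = -5/64
[YBF]:[SBT] = -7/12:-5/64 = 112/15

[YBF]:[SBT] = 112/15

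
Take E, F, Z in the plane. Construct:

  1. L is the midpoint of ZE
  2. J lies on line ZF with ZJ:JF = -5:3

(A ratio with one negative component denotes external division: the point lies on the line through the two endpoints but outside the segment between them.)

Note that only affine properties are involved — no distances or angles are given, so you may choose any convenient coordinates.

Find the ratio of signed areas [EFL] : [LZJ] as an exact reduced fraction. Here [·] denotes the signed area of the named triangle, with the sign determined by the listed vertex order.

Choose coordinates E = (0, 0), F = (1, 0), Z = (0, 1).
1. L is the midpoint of ZE ⇒ L = (0, 1/2)
2. J lies on line ZF with ZJ:JF = -5:3 ⇒ J = (5/2, -3/2)
2·[EFL] = 1/2, 2·[LZJ] = -5/4
[EFL]:[LZJ] = 1/2:-5/4 = -2/5

[EFL]:[LZJ] = -2/5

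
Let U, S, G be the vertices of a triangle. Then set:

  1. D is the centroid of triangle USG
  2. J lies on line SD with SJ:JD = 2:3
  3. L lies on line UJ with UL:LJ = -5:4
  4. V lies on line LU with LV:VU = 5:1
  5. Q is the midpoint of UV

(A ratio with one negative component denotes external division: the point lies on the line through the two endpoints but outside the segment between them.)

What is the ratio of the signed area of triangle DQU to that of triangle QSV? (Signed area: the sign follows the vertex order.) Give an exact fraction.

Choose coordinates U = (0, 0), S = (1, 0), G = (0, 1).
1. D is the centroid of triangle USG ⇒ D = (1/3, 1/3)
2. J lies on line SD with SJ:JD = 2:3 ⇒ J = (11/15, 2/15)
3. L lies on line UJ with UL:LJ = -5:4 ⇒ L = (11/3, 2/3)
4. V lies on line LU with LV:VU = 5:1 ⇒ V = (11/18, 1/9)
5. Q is the midpoint of UV ⇒ Q = (11/36, 1/18)
2·[DQU] = -1/12, 2·[QSV] = 1/18
[DQU]:[QSV] = -1/12:1/18 = -3/2

[DQU]:[QSV] = -3/2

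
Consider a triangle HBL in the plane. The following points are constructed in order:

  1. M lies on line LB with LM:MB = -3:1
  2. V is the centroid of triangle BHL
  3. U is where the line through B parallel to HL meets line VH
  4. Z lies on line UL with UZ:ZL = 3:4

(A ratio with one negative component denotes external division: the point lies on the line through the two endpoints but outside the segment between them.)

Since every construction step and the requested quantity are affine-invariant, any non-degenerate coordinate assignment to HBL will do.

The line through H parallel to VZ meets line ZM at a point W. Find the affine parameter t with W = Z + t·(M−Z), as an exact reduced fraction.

Choose coordinates H = (0, 0), B = (1, 0), L = (0, 1).
1. M lies on line LB with LM:MB = -3:1 ⇒ M = (3/2, -1/2)
2. V is the centroid of triangle BHL ⇒ V = (1/3, 1/3)
3. U is where the line through B parallel to HL meets line VH ⇒ U = (1, 1)
4. Z lies on line UL with UZ:ZL = 3:4 ⇒ Z = (4/7, 1)
through H parallel to VZ: direction (5/21, 2/3); meets ZM at W = (125/287, 50/41)
W = Z + t·(M−Z) with t = -6/41

t = -6/41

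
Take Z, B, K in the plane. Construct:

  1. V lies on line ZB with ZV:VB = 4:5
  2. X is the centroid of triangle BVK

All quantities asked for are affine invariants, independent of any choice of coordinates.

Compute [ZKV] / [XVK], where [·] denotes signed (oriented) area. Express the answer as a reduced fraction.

[ZKV]:[XVK] = 12/5

Set Z = (0, 0), B = (1, 0), K = (0, 1); any affine frame gives the same invariant.
1. V lies on line ZB with ZV:VB = 4:5 ⇒ V = (4/9, 0)
2. X is the centroid of triangle BVK ⇒ X = (13/27, 1/3)
2·[ZKV] = -4/9, 2·[XVK] = -5/27
[ZKV]:[XVK] = -4/9:-5/27 = 12/5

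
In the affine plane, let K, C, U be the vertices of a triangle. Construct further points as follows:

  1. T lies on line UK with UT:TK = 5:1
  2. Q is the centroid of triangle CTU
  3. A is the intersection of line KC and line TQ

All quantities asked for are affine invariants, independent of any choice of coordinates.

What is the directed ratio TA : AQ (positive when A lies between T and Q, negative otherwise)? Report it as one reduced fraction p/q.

Choose coordinates K = (0, 0), C = (1, 0), U = (0, 1).
1. T lies on line UK with UT:TK = 5:1 ⇒ T = (0, 1/6)
2. Q is the centroid of triangle CTU ⇒ Q = (1/3, 7/18)
3. A is the intersection of line KC and line TQ ⇒ A = (-1/4, 0)
A = T + t·(Q−T) with t = -3/4, so TA:AQ = t:(1−t) = -3/4:7/4

TA:AQ = -3/7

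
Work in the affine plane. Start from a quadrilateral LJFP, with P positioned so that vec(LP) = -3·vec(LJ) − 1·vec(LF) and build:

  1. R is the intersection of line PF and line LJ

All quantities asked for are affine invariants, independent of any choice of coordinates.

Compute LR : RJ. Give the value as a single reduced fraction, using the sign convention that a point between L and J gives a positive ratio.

LR:RJ = -3/5

Choose coordinates L = (0, 0), J = (1, 0), F = (0, 1), P = (-3, -1).
1. R is the intersection of line PF and line LJ ⇒ R = (-3/2, 0)
R = L + t·(J−L) with t = -3/2, so LR:RJ = t:(1−t) = -3/2:5/2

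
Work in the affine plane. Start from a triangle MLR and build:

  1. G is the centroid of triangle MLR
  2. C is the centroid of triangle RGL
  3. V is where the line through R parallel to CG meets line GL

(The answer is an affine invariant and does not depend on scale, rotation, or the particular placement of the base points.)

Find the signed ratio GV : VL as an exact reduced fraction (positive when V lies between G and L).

Work in coordinates with M = (0, 0), L = (1, 0), R = (0, 1).
1. G is the centroid of triangle MLR ⇒ G = (1/3, 1/3)
2. C is the centroid of triangle RGL ⇒ C = (4/9, 4/9)
3. V is where the line through R parallel to CG meets line GL ⇒ V = (-1/3, 2/3)
V = G + t·(L−G) with t = -1, so GV:VL = t:(1−t) = -1:2

GV:VL = -1/2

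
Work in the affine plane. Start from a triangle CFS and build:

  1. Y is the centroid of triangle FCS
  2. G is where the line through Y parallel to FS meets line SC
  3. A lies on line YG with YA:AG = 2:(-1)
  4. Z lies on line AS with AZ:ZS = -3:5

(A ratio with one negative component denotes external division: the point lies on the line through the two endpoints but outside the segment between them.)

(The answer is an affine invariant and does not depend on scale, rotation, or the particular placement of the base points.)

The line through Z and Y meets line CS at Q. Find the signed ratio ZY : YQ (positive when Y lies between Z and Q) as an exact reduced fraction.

ZY:YQ = -7/2

Assign C = (0, 0), F = (1, 0), S = (0, 1) — the answer is frame-independent, so this choice is without loss of generality.
1. Y is the centroid of triangle FCS ⇒ Y = (1/3, 1/3)
2. G is where the line through Y parallel to FS meets line SC ⇒ G = (0, 2/3)
3. A lies on line YG with YA:AG = 2:(-1) ⇒ A = (-1/3, 1)
4. Z lies on line AS with AZ:ZS = -3:5 ⇒ Z = (-5/6, 1)
line ZY meets CS at Q = (0, 11/21)
Y = Z + t·(Q−Z) with t = 7/5, so ZY:YQ = 7/5:-2/5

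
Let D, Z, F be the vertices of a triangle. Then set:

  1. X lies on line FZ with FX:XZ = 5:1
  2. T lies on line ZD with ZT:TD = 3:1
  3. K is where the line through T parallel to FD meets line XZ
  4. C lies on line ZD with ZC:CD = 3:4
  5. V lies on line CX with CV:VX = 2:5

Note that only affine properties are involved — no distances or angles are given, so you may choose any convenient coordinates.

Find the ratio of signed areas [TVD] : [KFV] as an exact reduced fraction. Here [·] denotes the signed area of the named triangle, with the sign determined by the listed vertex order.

Set D = (0, 0), Z = (1, 0), F = (0, 1); any affine frame gives the same invariant.
1. X lies on line FZ with FX:XZ = 5:1 ⇒ X = (5/6, 1/6)
2. T lies on line ZD with ZT:TD = 3:1 ⇒ T = (1/4, 0)
3. K is where the line through T parallel to FD meets line XZ ⇒ K = (1/4, 3/4)
4. C lies on line ZD with ZC:CD = 3:4 ⇒ C = (4/7, 0)
5. V lies on line CX with CV:VX = 2:5 ⇒ V = (95/147, 1/21)
2·[TVD] = 1/84, 2·[KFV] = 15/196
[TVD]:[KFV] = 1/84:15/196 = 7/45

[TVD]:[KFV] = 7/45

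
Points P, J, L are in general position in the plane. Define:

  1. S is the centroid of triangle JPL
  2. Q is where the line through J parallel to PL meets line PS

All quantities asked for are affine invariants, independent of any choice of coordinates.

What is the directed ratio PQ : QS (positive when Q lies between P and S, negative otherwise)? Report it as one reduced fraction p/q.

Work in coordinates with P = (0, 0), J = (1, 0), L = (0, 1).
1. S is the centroid of triangle JPL ⇒ S = (1/3, 1/3)
2. Q is where the line through J parallel to PL meets line PS ⇒ Q = (1, 1)
Q = P + t·(S−P) with t = 3, so PQ:QS = t:(1−t) = 3:-2

PQ:QS = -3/2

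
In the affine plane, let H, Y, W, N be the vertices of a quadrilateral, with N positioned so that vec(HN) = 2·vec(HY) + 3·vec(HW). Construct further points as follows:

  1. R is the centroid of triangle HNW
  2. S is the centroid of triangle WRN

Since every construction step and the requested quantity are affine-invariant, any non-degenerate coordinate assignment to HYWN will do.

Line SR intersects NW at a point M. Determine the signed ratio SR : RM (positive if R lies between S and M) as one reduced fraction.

Choose coordinates H = (0, 0), Y = (1, 0), W = (0, 1), N = (2, 3).
1. R is the centroid of triangle HNW ⇒ R = (2/3, 4/3)
2. S is the centroid of triangle WRN ⇒ S = (8/9, 16/9)
line SR meets NW at M = (1, 2)
R = S + t·(M−S) with t = -2, so SR:RM = -2:3

SR:RM = -2/3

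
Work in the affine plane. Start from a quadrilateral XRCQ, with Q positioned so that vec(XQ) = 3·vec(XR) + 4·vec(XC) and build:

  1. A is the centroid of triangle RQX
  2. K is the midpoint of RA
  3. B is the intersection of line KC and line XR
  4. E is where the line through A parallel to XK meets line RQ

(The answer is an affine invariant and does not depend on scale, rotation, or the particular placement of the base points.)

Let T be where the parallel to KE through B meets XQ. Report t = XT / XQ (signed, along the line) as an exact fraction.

t = 49/4

Set X = (0, 0), R = (1, 0), C = (0, 1), Q = (3, 4); any affine frame gives the same invariant.
1. A is the centroid of triangle RQX ⇒ A = (4/3, 4/3)
2. K is the midpoint of RA ⇒ K = (7/6, 2/3)
3. B is the intersection of line KC and line XR ⇒ B = (7/2, 0)
4. E is where the line through A parallel to XK meets line RQ ⇒ E = (9/5, 8/5)
through B parallel to KE: direction (19/30, 14/15); meets XQ at T = (147/4, 49)
T = X + t·(Q−X) with t = 49/4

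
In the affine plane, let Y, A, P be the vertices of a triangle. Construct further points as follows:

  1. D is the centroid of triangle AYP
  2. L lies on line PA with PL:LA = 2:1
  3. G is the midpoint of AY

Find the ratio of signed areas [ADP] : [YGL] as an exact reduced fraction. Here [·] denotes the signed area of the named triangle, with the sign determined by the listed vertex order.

Assign Y = (0, 0), A = (1, 0), P = (0, 1) — the answer is frame-independent, so this choice is without loss of generality.
1. D is the centroid of triangle AYP ⇒ D = (1/3, 1/3)
2. L lies on line PA with PL:LA = 2:1 ⇒ L = (2/3, 1/3)
3. G is the midpoint of AY ⇒ G = (1/2, 0)
2·[ADP] = -1/3, 2·[YGL] = 1/6
[ADP]:[YGL] = -1/3:1/6 = -2

[ADP]:[YGL] = -2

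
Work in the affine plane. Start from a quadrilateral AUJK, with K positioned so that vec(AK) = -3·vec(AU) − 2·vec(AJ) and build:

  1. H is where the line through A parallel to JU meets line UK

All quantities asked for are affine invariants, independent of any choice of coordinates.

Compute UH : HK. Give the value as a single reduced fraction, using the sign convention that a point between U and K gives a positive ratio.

Work in coordinates with A = (0, 0), U = (1, 0), J = (0, 1), K = (-3, -2).
1. H is where the line through A parallel to JU meets line UK ⇒ H = (1/3, -1/3)
H = U + t·(K−U) with t = 1/6, so UH:HK = t:(1−t) = 1/6:5/6

UH:HK = 1/5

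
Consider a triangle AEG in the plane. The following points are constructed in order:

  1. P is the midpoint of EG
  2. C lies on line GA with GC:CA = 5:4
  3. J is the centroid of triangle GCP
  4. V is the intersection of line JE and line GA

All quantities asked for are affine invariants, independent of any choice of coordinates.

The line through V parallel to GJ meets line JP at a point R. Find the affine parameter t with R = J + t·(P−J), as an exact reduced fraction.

Set A = (0, 0), E = (1, 0), G = (0, 1); any affine frame gives the same invariant.
1. P is the midpoint of EG ⇒ P = (1/2, 1/2)
2. C lies on line GA with GC:CA = 5:4 ⇒ C = (0, 4/9)
3. J is the centroid of triangle GCP ⇒ J = (1/6, 35/54)
4. V is the intersection of line JE and line GA ⇒ V = (0, 7/9)
through V parallel to GJ: direction (1/6, -19/54); meets JP at R = (1/30, 191/270)
R = J + t·(P−J) with t = -2/5

t = -2/5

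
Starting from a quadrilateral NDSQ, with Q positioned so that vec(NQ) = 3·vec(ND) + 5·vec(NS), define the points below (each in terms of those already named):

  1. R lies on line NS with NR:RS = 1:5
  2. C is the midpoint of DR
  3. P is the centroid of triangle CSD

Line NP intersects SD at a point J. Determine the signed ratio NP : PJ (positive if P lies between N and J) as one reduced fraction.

Work in coordinates with N = (0, 0), D = (1, 0), S = (0, 1), Q = (3, 5).
1. R lies on line NS with NR:RS = 1:5 ⇒ R = (0, 1/6)
2. C is the midpoint of DR ⇒ C = (1/2, 1/12)
3. P is the centroid of triangle CSD ⇒ P = (1/2, 13/36)
line NP meets SD at J = (18/31, 13/31)
P = N + t·(J−N) with t = 31/36, so NP:PJ = 31/36:5/36

NP:PJ = 31/5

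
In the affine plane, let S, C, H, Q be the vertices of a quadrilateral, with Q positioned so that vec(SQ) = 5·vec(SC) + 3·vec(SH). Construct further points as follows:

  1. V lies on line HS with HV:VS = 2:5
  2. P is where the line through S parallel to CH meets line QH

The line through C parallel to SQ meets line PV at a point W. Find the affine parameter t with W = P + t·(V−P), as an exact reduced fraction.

Work in coordinates with S = (0, 0), C = (1, 0), H = (0, 1), Q = (5, 3).
1. V lies on line HS with HV:VS = 2:5 ⇒ V = (0, 5/7)
2. P is where the line through S parallel to CH meets line QH ⇒ P = (-5/7, 5/7)
through C parallel to SQ: direction (5, 3); meets PV at W = (46/21, 5/7)
W = P + t·(V−P) with t = 61/15

t = 61/15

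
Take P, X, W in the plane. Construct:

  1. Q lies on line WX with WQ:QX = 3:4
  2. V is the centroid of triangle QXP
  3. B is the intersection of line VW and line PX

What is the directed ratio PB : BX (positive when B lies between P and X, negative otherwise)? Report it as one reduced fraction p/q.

Choose coordinates P = (0, 0), X = (1, 0), W = (0, 1).
1. Q lies on line WX with WQ:QX = 3:4 ⇒ Q = (3/7, 4/7)
2. V is the centroid of triangle QXP ⇒ V = (10/21, 4/21)
3. B is the intersection of line VW and line PX ⇒ B = (10/17, 0)
B = P + t·(X−P) with t = 10/17, so PB:BX = t:(1−t) = 10/17:7/17

PB:BX = 10/7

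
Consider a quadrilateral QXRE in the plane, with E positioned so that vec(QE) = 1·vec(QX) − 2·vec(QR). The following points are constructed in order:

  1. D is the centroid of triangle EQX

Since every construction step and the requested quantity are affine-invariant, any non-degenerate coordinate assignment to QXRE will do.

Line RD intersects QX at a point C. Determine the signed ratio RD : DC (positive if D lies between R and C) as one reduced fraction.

RD:DC = -5/2

Work in coordinates with Q = (0, 0), X = (1, 0), R = (0, 1), E = (1, -2).
1. D is the centroid of triangle EQX ⇒ D = (2/3, -2/3)
line RD meets QX at C = (2/5, 0)
D = R + t·(C−R) with t = 5/3, so RD:DC = 5/3:-2/3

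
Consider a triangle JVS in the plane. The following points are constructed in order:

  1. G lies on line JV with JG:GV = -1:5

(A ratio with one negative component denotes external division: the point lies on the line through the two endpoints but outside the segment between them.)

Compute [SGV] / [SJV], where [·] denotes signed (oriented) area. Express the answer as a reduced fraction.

[SGV]:[SJV] = 5/4

Set J = (0, 0), V = (1, 0), S = (0, 1); any affine frame gives the same invariant.
1. G lies on line JV with JG:GV = -1:5 ⇒ G = (-1/4, 0)
2·[SGV] = 5/4, 2·[SJV] = 1
[SGV]:[SJV] = 5/4:1 = 5/4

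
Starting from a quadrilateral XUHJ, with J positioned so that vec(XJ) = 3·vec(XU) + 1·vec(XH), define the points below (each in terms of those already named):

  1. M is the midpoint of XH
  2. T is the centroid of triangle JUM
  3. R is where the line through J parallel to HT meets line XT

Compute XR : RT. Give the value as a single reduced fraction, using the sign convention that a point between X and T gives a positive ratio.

XR:RT = -17/9

Set X = (0, 0), U = (1, 0), H = (0, 1), J = (3, 1); any affine frame gives the same invariant.
1. M is the midpoint of XH ⇒ M = (0, 1/2)
2. T is the centroid of triangle JUM ⇒ T = (4/3, 1/2)
3. R is where the line through J parallel to HT meets line XT ⇒ R = (17/6, 17/16)
R = X + t·(T−X) with t = 17/8, so XR:RT = t:(1−t) = 17/8:-9/8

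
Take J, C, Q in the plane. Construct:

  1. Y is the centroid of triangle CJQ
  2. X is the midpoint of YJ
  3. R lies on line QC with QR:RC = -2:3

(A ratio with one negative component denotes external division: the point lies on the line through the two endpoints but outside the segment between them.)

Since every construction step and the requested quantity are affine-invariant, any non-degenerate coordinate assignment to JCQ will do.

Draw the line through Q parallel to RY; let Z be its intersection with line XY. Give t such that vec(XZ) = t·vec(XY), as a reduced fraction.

Set J = (0, 0), C = (1, 0), Q = (0, 1); any affine frame gives the same invariant.
1. Y is the centroid of triangle CJQ ⇒ Y = (1/3, 1/3)
2. X is the midpoint of YJ ⇒ X = (1/6, 1/6)
3. R lies on line QC with QR:RC = -2:3 ⇒ R = (-2, 3)
through Q parallel to RY: direction (7/3, -8/3); meets XY at Z = (7/15, 7/15)
Z = X + t·(Y−X) with t = 9/5

t = 9/5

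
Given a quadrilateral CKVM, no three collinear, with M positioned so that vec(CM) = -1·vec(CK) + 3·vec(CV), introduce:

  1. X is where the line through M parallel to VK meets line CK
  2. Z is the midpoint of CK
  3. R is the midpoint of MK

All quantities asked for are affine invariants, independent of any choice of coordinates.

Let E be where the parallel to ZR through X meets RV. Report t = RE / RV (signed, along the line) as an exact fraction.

Assign C = (0, 0), K = (1, 0), V = (0, 1), M = (-1, 3) — the answer is frame-independent, so this choice is without loss of generality.
1. X is where the line through M parallel to VK meets line CK ⇒ X = (2, 0)
2. Z is the midpoint of CK ⇒ Z = (1/2, 0)
3. R is the midpoint of MK ⇒ R = (0, 3/2)
through X parallel to ZR: direction (-1/2, 3/2); meets RV at E = (0, 6)
E = R + t·(V−R) with t = -9

t = -9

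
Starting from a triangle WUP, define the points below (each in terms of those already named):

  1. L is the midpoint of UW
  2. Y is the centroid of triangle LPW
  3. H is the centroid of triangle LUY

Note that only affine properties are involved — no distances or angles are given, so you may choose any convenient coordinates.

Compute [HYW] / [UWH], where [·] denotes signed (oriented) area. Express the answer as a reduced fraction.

[HYW]:[UWH] = -3/2

Set W = (0, 0), U = (1, 0), P = (0, 1); any affine frame gives the same invariant.
1. L is the midpoint of UW ⇒ L = (1/2, 0)
2. Y is the centroid of triangle LPW ⇒ Y = (1/6, 1/3)
3. H is the centroid of triangle LUY ⇒ H = (5/9, 1/9)
2·[HYW] = 1/6, 2·[UWH] = -1/9
[HYW]:[UWH] = 1/6:-1/9 = -3/2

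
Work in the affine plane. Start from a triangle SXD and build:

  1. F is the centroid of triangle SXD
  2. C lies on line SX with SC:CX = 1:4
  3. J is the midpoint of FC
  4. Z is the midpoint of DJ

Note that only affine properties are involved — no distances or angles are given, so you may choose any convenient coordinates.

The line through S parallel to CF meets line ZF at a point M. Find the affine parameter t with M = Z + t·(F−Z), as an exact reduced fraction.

t = 1/3

Choose coordinates S = (0, 0), X = (1, 0), D = (0, 1).
1. F is the centroid of triangle SXD ⇒ F = (1/3, 1/3)
2. C lies on line SX with SC:CX = 1:4 ⇒ C = (1/5, 0)
3. J is the midpoint of FC ⇒ J = (4/15, 1/6)
4. Z is the midpoint of DJ ⇒ Z = (2/15, 7/12)
through S parallel to CF: direction (2/15, 1/3); meets ZF at M = (1/5, 1/2)
M = Z + t·(F−Z) with t = 1/3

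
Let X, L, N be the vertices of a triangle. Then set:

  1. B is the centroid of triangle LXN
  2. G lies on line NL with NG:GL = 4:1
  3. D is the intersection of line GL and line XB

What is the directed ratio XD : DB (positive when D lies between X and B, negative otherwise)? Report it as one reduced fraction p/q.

Assign X = (0, 0), L = (1, 0), N = (0, 1) — the answer is frame-independent, so this choice is without loss of generality.
1. B is the centroid of triangle LXN ⇒ B = (1/3, 1/3)
2. G lies on line NL with NG:GL = 4:1 ⇒ G = (4/5, 1/5)
3. D is the intersection of line GL and line XB ⇒ D = (1/2, 1/2)
D = X + t·(B−X) with t = 3/2, so XD:DB = t:(1−t) = 3/2:-1/2

XD:DB = -3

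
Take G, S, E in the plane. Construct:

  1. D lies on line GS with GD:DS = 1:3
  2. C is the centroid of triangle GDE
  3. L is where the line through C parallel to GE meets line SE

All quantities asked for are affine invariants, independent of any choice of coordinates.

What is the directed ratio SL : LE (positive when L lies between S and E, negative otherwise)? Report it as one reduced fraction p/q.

Choose coordinates G = (0, 0), S = (1, 0), E = (0, 1).
1. D lies on line GS with GD:DS = 1:3 ⇒ D = (1/4, 0)
2. C is the centroid of triangle GDE ⇒ C = (1/12, 1/3)
3. L is where the line through C parallel to GE meets line SE ⇒ L = (1/12, 11/12)
L = S + t·(E−S) with t = 11/12, so SL:LE = t:(1−t) = 11/12:1/12

SL:LE = 11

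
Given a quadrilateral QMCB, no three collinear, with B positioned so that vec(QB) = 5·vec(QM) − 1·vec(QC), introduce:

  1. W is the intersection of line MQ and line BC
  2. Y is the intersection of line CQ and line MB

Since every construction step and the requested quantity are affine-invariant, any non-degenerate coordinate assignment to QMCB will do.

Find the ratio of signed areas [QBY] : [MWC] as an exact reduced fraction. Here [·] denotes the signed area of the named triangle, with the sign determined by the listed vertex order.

Set Q = (0, 0), M = (1, 0), C = (0, 1), B = (5, -1); any affine frame gives the same invariant.
1. W is the intersection of line MQ and line BC ⇒ W = (5/2, 0)
2. Y is the intersection of line CQ and line MB ⇒ Y = (0, 1/4)
2·[QBY] = 5/4, 2·[MWC] = 3/2
[QBY]:[MWC] = 5/4:3/2 = 5/6

[QBY]:[MWC] = 5/6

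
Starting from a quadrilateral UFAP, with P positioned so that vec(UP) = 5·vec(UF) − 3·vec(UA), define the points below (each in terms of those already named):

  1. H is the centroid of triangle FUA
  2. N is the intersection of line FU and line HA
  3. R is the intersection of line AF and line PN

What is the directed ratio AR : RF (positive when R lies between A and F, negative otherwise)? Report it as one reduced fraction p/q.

Set U = (0, 0), F = (1, 0), A = (0, 1), P = (5, -3); any affine frame gives the same invariant.
1. H is the centroid of triangle FUA ⇒ H = (1/3, 1/3)
2. N is the intersection of line FU and line HA ⇒ N = (1/2, 0)
3. R is the intersection of line AF and line PN ⇒ R = (2, -1)
R = A + t·(F−A) with t = 2, so AR:RF = t:(1−t) = 2:-1

AR:RF = -2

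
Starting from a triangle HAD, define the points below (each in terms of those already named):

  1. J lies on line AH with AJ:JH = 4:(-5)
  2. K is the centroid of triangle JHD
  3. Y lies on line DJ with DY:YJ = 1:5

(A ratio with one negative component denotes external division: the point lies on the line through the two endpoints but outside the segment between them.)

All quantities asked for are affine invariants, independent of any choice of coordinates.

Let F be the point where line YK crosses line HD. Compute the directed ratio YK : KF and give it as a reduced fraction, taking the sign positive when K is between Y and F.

YK:KF = -1/2

Set H = (0, 0), A = (1, 0), D = (0, 1); any affine frame gives the same invariant.
1. J lies on line AH with AJ:JH = 4:(-5) ⇒ J = (5, 0)
2. K is the centroid of triangle JHD ⇒ K = (5/3, 1/3)
3. Y lies on line DJ with DY:YJ = 1:5 ⇒ Y = (5/6, 5/6)
line YK meets HD at F = (0, 4/3)
K = Y + t·(F−Y) with t = -1, so YK:KF = -1:2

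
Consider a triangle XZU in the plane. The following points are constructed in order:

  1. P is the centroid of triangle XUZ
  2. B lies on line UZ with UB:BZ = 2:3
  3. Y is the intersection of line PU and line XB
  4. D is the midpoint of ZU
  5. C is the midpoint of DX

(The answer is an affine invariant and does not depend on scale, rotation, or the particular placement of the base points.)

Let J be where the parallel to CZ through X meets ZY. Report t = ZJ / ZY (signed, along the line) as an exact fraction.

Work in coordinates with X = (0, 0), Z = (1, 0), U = (0, 1).
1. P is the centroid of triangle XUZ ⇒ P = (1/3, 1/3)
2. B lies on line UZ with UB:BZ = 2:3 ⇒ B = (2/5, 3/5)
3. Y is the intersection of line PU and line XB ⇒ Y = (2/7, 3/7)
4. D is the midpoint of ZU ⇒ D = (1/2, 1/2)
5. C is the midpoint of DX ⇒ C = (1/4, 1/4)
through X parallel to CZ: direction (3/4, -1/4); meets ZY at J = (9/4, -3/4)
J = Z + t·(Y−Z) with t = -7/4

t = -7/4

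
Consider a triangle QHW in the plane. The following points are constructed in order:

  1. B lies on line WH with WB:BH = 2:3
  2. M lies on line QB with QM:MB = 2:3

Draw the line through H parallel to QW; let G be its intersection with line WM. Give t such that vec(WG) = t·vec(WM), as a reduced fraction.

t = 25/4

Set Q = (0, 0), H = (1, 0), W = (0, 1); any affine frame gives the same invariant.
1. B lies on line WH with WB:BH = 2:3 ⇒ B = (2/5, 3/5)
2. M lies on line QB with QM:MB = 2:3 ⇒ M = (4/25, 6/25)
through H parallel to QW: direction (0, 1); meets WM at G = (1, -15/4)
G = W + t·(M−W) with t = 25/4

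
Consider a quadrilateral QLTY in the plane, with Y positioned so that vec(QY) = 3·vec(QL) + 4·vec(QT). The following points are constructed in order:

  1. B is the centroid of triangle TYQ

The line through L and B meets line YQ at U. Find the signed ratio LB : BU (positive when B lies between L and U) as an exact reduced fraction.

LB:BU = -5

Set Q = (0, 0), L = (1, 0), T = (0, 1), Y = (3, 4); any affine frame gives the same invariant.
1. B is the centroid of triangle TYQ ⇒ B = (1, 5/3)
line LB meets YQ at U = (1, 4/3)
B = L + t·(U−L) with t = 5/4, so LB:BU = 5/4:-1/4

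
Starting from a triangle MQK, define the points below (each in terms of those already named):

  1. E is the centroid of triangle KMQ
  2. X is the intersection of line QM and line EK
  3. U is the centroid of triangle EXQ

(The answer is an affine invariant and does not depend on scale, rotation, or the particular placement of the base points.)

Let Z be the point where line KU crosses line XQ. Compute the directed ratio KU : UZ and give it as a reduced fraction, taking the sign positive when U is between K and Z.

Choose coordinates M = (0, 0), Q = (1, 0), K = (0, 1).
1. E is the centroid of triangle KMQ ⇒ E = (1/3, 1/3)
2. X is the intersection of line QM and line EK ⇒ X = (1/2, 0)
3. U is the centroid of triangle EXQ ⇒ U = (11/18, 1/9)
line KU meets XQ at Z = (11/16, 0)
U = K + t·(Z−K) with t = 8/9, so KU:UZ = 8/9:1/9

KU:UZ = 8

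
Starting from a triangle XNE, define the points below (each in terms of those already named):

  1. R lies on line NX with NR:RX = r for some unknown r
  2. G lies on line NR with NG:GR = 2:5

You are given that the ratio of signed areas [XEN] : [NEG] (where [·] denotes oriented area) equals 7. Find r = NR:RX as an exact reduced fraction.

r = -1/3

Work in coordinates with X = (0, 0), N = (1, 0), E = (0, 1).
1. With NR:RX = r, write λ = r/(r+1) so R = N + λ·(X−N); R is affine-linear in λ
2. G lies on line NR with NG:GR = 2:5 ⇒ G is an affine combination of earlier points and hence also affine-linear in λ
Every point depending on R is an affine combination of R and λ-independent points, so each such coordinate is linear in λ; the λ² term in each signed area is a multiple of (X−N)×(X−N) = 0, so 2·[XEN] and 2·[NEG] are each linear in λ. Evaluating at λ=0 and λ=1:
  2·[XEN] = -1,   2·[NEG] = 2/7·λ
So [XEN]:[NEG] = (-1) / (2/7·λ). Setting this equal to 7:
  -1 = 7·(2/7·λ)  ⇒  λ = -1/2
Then r = λ/(1−λ) = (-1/2)/(3/2) = -1/3. Check: with r = -1/3, R = (3/2, 0) and [XEN]:[NEG] = 7 as required.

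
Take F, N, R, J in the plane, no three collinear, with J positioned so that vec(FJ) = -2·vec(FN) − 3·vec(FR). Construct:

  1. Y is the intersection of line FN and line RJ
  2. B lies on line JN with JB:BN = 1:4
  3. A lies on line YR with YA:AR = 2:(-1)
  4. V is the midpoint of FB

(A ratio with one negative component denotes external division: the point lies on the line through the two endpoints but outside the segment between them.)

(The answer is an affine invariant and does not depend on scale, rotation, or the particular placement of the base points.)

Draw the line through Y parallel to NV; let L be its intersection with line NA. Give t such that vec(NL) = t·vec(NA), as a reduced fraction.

t = 9/20

Choose coordinates F = (0, 0), N = (1, 0), R = (0, 1), J = (-2, -3).
1. Y is the intersection of line FN and line RJ ⇒ Y = (-1/2, 0)
2. B lies on line JN with JB:BN = 1:4 ⇒ B = (-7/5, -12/5)
3. A lies on line YR with YA:AR = 2:(-1) ⇒ A = (1/2, 2)
4. V is the midpoint of FB ⇒ V = (-7/10, -6/5)
through Y parallel to NV: direction (-17/10, -6/5); meets NA at L = (31/40, 9/10)
L = N + t·(A−N) with t = 9/20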